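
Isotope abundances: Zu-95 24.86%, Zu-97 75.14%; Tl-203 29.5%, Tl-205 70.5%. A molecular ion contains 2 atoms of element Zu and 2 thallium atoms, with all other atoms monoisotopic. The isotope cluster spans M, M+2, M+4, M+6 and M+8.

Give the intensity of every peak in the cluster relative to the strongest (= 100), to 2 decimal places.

1.28 : 13.84 : 55.94 : 100.00 : 66.73

Element Zu pattern (n=2): 0.06180196 : 0.37359608 : 0.56460196
Thallium pattern (n=2): 0.087025 : 0.41595 : 0.497025
Convolve the two distributions (both contribute in 2-u steps):
  M: 0.06180196×0.087025 = 0.005378
  M+2: 0.06180196×0.41595 + 0.37359608×0.087025 = 0.058219
  M+4: 0.06180196×0.497025 + 0.37359608×0.41595 + 0.56460196×0.087025 = 0.235249
  M+6: 0.37359608×0.497025 + 0.56460196×0.41595 = 0.420533
  M+8: 0.56460196×0.497025 = 0.280621
Scale to base peak (0.420533) = 100: 1.28 : 13.84 : 55.94 : 100.00 : 66.73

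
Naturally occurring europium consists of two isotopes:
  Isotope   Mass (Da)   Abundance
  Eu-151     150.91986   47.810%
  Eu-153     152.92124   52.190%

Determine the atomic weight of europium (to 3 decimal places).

151.964 Da

Weight each isotope mass by its fractional abundance: 0.47810 × 150.91986 + 0.52190 × 152.92124
= 72.154785 + 79.809595 = 151.964380 Da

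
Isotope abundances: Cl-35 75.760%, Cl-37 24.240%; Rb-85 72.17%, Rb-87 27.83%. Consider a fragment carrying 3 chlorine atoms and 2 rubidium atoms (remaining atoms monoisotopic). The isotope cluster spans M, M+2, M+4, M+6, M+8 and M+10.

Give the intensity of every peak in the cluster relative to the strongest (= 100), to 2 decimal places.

Chlorine pattern (n=3): 0.4348304 : 0.41738208 : 0.13354464 : 0.01424288
Rubidium pattern (n=2): 0.52085089 : 0.40169822 : 0.07745089
Convolve the two distributions (both contribute in 2-u steps):
  M: 0.4348304×0.52085089 = 0.226482
  M+2: 0.4348304×0.40169822 + 0.41738208×0.52085089 = 0.392064
  M+4: 0.4348304×0.07745089 + 0.41738208×0.40169822 + 0.13354464×0.52085089 = 0.270896
  M+6: 0.41738208×0.07745089 + 0.13354464×0.40169822 + 0.01424288×0.52085089 = 0.093390
  M+8: 0.13354464×0.07745089 + 0.01424288×0.40169822 = 0.016064
  M+10: 0.01424288×0.07745089 = 0.001103
Scale to base peak (0.392064) = 100: 57.77 : 100.00 : 69.09 : 23.82 : 4.10 : 0.28

57.77 : 100.00 : 69.09 : 23.82 : 4.10 : 0.28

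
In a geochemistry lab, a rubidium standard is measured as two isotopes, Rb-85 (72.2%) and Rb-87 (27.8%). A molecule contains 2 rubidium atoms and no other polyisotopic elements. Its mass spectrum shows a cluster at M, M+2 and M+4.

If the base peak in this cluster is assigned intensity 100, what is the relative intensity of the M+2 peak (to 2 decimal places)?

77.01

Binomial terms of (0.722 + 0.278)^2: M 0.5213, M+2 0.4014, M+4 0.0773 → M is the base peak.
P(M) = C(2,0) × 0.722^2 × 0.278^0 = 1 × 0.521284 × 1.0000 = 0.521284 (base)
P(M+2) = C(2,1) × 0.722^1 × 0.278^1 = 2 × 0.7220 × 0.2780 = 0.401432
Relative intensity = 0.401432 / 0.521284 × 100 = 77.01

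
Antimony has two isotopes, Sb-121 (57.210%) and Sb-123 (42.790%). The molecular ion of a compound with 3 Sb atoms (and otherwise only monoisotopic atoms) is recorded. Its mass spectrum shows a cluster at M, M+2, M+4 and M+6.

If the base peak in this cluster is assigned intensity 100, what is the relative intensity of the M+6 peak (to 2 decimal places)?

18.65

Term probabilities: M 0.1872, M+2 0.4202, M+4 0.3143, M+6 0.0783. Base peak = M+2.
P(M+2) = C(3,1) × 0.57210^2 × 0.42790^1 = 3 × 0.32729841 × 0.4279 = 0.420153 (base)
P(M+6) = C(3,3) × 0.57210^0 × 0.42790^3 = 1 × 1.0000 × 0.07834781 = 0.078348
Relative intensity = 0.078348 / 0.420153 × 100 = 18.65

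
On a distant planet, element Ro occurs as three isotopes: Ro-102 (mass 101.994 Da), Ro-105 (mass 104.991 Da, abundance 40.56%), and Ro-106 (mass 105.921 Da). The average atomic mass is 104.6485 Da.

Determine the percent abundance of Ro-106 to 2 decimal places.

The remaining 59.44% is split between Ro-102 (fraction x) and Ro-106 (fraction 0.5944 − x).
Substituting: 101.994x + 105.921(0.5944 − x) = 62.0641504
(101.994 − 105.921)x = -0.895292  ⇒  x = 0.22798, y = 0.36642
Ro-102: 22.80%, Ro-106: 36.64%.

36.64%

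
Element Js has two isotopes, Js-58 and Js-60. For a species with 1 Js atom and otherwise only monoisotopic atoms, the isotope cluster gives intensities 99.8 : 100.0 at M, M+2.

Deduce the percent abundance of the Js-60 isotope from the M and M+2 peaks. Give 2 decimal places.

50.05%

Write p for the Js-58 fraction. I(M+2)/I(M) = [C(1,1)·p^0·(1−p)] / p^1 = 1·(1−p)/p = 100.0/99.8 = 1.0020
(1−p)/p = 1.0020/1 = 1.0020  ⇒  p = 1/(1 + 1.0020) = 0.4995
Js-58: 49.95%, Js-60: 50.05%.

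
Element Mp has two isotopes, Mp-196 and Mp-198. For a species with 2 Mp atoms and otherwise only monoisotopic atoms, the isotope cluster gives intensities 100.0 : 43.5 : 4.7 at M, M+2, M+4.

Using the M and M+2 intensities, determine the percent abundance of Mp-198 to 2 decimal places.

Write p for the Mp-196 fraction. I(M+2)/I(M) = [C(2,1)·p^1·(1−p)] / p^2 = 2·(1−p)/p = 43.5/100.0 = 0.4350
(1−p)/p = 0.4350/2 = 0.2175  ⇒  p = 1/(1 + 0.2175) = 0.8214
Mp-196: 82.14%, Mp-198: 17.86%.

17.86%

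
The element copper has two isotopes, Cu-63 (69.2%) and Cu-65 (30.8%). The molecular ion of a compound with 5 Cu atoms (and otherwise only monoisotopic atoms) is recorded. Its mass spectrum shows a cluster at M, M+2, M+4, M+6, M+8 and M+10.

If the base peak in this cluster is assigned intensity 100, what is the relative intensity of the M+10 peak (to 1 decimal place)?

0.8

(0.692 + 0.308)^5 gives M 0.1587, M+2 0.3531, M+4 0.3144, M+6 0.1399, M+8 0.0311, M+10 0.0028; the largest is M+2.
P(M+2) = C(5,1) × 0.692^4 × 0.308^1 = 5 × 0.22931073 × 0.3080 = 0.353139 (base)
P(M+10) = C(5,5) × 0.692^0 × 0.308^5 = 1 × 1.0000 × 0.00277175 = 0.002772
Relative intensity = 0.002772 / 0.353139 × 100 = 0.8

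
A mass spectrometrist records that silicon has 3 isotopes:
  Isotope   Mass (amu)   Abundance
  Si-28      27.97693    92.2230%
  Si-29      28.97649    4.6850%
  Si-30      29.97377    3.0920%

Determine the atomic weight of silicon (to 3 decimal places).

Average mass = Σ (abundance × isotope mass) = 0.922230 × 27.97693 + 0.046850 × 28.97649 + 0.030920 × 29.97377
= 25.801164 + 1.357549 + 0.926789 = 28.085502 amu

28.086 amu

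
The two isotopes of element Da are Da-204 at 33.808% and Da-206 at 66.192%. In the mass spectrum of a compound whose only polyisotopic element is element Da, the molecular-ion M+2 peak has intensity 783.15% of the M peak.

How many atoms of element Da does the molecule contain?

With n Da atoms, P(M+2)/P(M) = C(n,1)·p^(n−1)q / p^n = n·q/p = n · 0.66192/0.33808.
n = 7.8315 × 0.33808/0.66192 = 4.00 ≈ 4

4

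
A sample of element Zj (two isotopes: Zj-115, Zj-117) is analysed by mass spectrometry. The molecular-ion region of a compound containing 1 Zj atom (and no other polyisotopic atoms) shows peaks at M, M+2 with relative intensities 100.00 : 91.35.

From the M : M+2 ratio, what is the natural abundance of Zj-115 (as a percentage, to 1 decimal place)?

Write p for the Zj-115 fraction. I(M+2)/I(M) = [C(1,1)·p^0·(1−p)] / p^1 = 1·(1−p)/p = 91.35/100.00 = 0.9135
(1−p)/p = 0.9135/1 = 0.9135  ⇒  p = 1/(1 + 0.9135) = 0.5226
Zj-115: 52.3%, Zj-117: 47.7%.

52.3%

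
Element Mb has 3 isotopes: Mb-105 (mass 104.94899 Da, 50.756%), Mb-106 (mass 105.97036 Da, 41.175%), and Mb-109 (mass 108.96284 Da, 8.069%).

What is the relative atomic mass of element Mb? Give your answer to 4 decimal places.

The abundance-weighted mean is 0.50756 × 104.94899 + 0.41175 × 105.97036 + 0.08069 × 108.96284
= 53.267909 + 43.633296 + 8.792212 = 105.693417 Da

105.6934 Da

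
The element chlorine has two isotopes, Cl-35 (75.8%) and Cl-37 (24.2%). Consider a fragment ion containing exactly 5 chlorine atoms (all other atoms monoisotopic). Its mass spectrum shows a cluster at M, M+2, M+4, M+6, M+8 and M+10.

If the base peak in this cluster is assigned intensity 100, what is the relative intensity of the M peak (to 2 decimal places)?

62.64

Term probabilities: M 0.2502, M+2 0.3994, M+4 0.2551, M+6 0.0814, M+8 0.0130, M+10 0.0008. Base peak = M+2.
P(M+2) = C(5,1) × 0.758^4 × 0.242^1 = 5 × 0.33012379 × 0.2420 = 0.399450 (base)
P(M) = C(5,0) × 0.758^5 × 0.242^0 = 1 × 0.25023383 × 1.0000 = 0.250234
Relative intensity = 0.250234 / 0.399450 × 100 = 62.64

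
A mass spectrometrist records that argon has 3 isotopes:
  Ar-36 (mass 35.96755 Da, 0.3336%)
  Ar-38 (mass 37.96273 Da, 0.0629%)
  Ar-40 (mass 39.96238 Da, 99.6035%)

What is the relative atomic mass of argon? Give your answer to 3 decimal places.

39.948 Da

The abundance-weighted mean is 0.003336 × 35.96755 + 0.000629 × 37.96273 + 0.996035 × 39.96238
= 0.119988 + 0.023879 + 39.803929 = 39.947796 Da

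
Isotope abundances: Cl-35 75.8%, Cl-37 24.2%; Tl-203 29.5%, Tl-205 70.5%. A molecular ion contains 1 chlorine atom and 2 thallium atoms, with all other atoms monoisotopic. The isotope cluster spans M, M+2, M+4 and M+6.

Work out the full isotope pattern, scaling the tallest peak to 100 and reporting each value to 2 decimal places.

Chlorine pattern (n=1): 0.7580 : 0.2420
Thallium pattern (n=2): 0.087025 : 0.41595 : 0.497025
Convolve the two distributions (both contribute in 2-u steps):
  M: 0.7580×0.087025 = 0.065965
  M+2: 0.7580×0.41595 + 0.2420×0.087025 = 0.336350
  M+4: 0.7580×0.497025 + 0.2420×0.41595 = 0.477405
  M+6: 0.2420×0.497025 = 0.120280
Scale to base peak (0.477405) = 100: 13.82 : 70.45 : 100.00 : 25.19

13.82 : 70.45 : 100.00 : 25.19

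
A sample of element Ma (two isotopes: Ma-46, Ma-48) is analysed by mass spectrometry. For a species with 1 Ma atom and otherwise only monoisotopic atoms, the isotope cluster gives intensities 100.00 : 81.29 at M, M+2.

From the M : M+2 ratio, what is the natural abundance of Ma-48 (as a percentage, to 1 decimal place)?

If p is the fraction of Ma that is Ma-46, then I(M+2)/I(M) = [C(1,1)·p^0·(1−p)] / p^1 = 1·(1−p)/p = 81.29/100.00 = 0.8129
(1−p)/p = 0.8129/1 = 0.8129  ⇒  p = 1/(1 + 0.8129) = 0.5516
Ma-46: 55.2%, Ma-48: 44.8%.

44.8%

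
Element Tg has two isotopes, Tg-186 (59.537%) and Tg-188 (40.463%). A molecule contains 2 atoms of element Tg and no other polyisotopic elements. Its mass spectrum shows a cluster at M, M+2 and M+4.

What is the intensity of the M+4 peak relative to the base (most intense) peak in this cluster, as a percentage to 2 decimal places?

Binomial terms of (0.59537 + 0.40463)^2: M 0.3545, M+2 0.4818, M+4 0.1637 → M+2 is the base peak.
P(M+2) = C(2,1) × 0.59537^1 × 0.40463^1 = 2 × 0.59537 × 0.40463 = 0.481809 (base)
P(M+4) = C(2,2) × 0.59537^0 × 0.40463^2 = 1 × 1.0000 × 0.16372544 = 0.163725
Relative intensity = 0.163725 / 0.481809 × 100 = 33.98

33.98%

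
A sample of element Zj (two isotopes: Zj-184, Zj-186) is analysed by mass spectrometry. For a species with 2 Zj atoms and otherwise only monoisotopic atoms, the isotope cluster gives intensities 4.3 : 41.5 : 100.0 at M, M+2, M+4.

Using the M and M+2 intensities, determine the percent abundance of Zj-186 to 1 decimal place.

Write p for the Zj-184 fraction. I(M+2)/I(M) = [C(2,1)·p^1·(1−p)] / p^2 = 2·(1−p)/p = 41.5/4.3 = 9.6512
(1−p)/p = 9.6512/2 = 4.8256  ⇒  p = 1/(1 + 4.8256) = 0.1717
Zj-184: 17.2%, Zj-186: 82.8%.

82.8%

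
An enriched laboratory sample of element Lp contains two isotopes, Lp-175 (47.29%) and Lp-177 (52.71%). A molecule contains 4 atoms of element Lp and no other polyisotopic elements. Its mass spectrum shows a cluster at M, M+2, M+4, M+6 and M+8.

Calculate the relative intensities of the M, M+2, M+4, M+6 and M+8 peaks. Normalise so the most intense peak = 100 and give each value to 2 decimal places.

13.42 : 59.81 : 100.00 : 74.31 : 20.71

Expanding (0.4729 + 0.5271)^4:
P(M) = 0.4729^4 = 0.050012
P(M+2) = 4 × 0.4729^3 × 0.5271^1 = 0.222977
P(M+4) = 6 × 0.4729^2 × 0.5271^2 = 0.372800
P(M+6) = 4 × 0.4729^1 × 0.5271^3 = 0.277018
P(M+8) = 0.5271^4 = 0.077192
The M+4 peak is largest (0.372800); scaling to 100 gives 13.42 : 59.81 : 100.00 : 74.31 : 20.71.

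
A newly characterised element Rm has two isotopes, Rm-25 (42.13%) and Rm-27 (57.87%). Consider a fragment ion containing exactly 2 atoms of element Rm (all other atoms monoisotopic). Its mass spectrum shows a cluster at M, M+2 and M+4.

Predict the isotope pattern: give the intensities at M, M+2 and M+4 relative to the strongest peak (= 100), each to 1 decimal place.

Each Rm atom is independently Rm-25 (p = 0.4213) or Rm-27 (q = 0.5787); the cluster is the binomial expansion (p + q)^2.
P(M) = 0.4213^2 = 0.177494
P(M+2) = 2 × 0.4213^1 × 0.5787^1 = 0.487613
P(M+4) = 0.5787^2 = 0.334894
The M+2 peak is largest (0.487613); scaling to 100 gives 36.4 : 100.0 : 68.7.

36.4 : 100.0 : 68.7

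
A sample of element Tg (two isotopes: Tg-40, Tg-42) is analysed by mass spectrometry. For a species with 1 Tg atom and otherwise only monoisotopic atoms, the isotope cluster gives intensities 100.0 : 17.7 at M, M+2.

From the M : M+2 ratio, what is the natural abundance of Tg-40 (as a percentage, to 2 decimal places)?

84.96%

Let p = fractional abundance of Tg-40. I(M+2)/I(M) = [C(1,1)·p^0·(1−p)] / p^1 = 1·(1−p)/p = 17.7/100.0 = 0.1770
(1−p)/p = 0.1770/1 = 0.1770  ⇒  p = 1/(1 + 0.1770) = 0.8496
Tg-40: 84.96%, Tg-42: 15.04%.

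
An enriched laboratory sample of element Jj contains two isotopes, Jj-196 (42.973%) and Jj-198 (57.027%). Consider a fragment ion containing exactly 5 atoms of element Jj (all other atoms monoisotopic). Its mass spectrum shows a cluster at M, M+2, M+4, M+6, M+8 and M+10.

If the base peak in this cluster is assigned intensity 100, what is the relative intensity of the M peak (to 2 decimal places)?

(0.42973 + 0.57027)^5 gives M 0.0147, M+2 0.0972, M+4 0.2581, M+6 0.3425, M+8 0.2272, M+10 0.0603; the largest is M+6.
P(M+6) = C(5,3) × 0.42973^2 × 0.57027^3 = 10 × 0.18466787 × 0.18545629 = 0.342478 (base)
P(M) = C(5,0) × 0.42973^5 × 0.57027^0 = 1 × 0.01465475 × 1.0000 = 0.014655
Relative intensity = 0.014655 / 0.342478 × 100 = 4.28

4.28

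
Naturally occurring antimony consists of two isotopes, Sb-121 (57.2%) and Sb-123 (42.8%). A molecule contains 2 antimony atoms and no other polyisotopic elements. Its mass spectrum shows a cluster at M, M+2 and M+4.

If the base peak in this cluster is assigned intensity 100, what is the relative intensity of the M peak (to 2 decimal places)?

66.82

Term probabilities: M 0.3272, M+2 0.4896, M+4 0.1832. Base peak = M+2.
P(M+2) = C(2,1) × 0.572^1 × 0.428^1 = 2 × 0.5720 × 0.4280 = 0.489632 (base)
P(M) = C(2,0) × 0.572^2 × 0.428^0 = 1 × 0.327184 × 1.0000 = 0.327184
Relative intensity = 0.327184 / 0.489632 × 100 = 66.82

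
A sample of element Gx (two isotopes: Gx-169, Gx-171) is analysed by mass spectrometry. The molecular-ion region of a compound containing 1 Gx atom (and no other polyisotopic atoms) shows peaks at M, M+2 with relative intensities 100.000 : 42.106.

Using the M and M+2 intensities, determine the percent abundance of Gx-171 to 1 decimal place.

Write p for the Gx-169 fraction. I(M+2)/I(M) = [C(1,1)·p^0·(1−p)] / p^1 = 1·(1−p)/p = 42.106/100.000 = 0.4211
(1−p)/p = 0.4211/1 = 0.4211  ⇒  p = 1/(1 + 0.4211) = 0.7037
Gx-169: 70.4%, Gx-171: 29.6%.

29.6%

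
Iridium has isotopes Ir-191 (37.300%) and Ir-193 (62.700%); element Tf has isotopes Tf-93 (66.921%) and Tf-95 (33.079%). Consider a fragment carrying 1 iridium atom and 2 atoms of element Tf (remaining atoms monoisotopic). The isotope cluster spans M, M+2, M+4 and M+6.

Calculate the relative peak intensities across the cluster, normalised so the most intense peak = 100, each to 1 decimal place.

37.5 : 100.0 : 71.4 : 15.4

Iridium pattern (n=1): 0.3730 : 0.6270
Element Tf pattern (n=2): 0.44784202 : 0.44273595 : 0.10942202
Convolve the two distributions (both contribute in 2-u steps):
  M: 0.3730×0.44784202 = 0.167045
  M+2: 0.3730×0.44273595 + 0.6270×0.44784202 = 0.445937
  M+4: 0.3730×0.10942202 + 0.6270×0.44273595 = 0.318410
  M+6: 0.6270×0.10942202 = 0.068608
Scale to base peak (0.445937) = 100: 37.5 : 100.0 : 71.4 : 15.4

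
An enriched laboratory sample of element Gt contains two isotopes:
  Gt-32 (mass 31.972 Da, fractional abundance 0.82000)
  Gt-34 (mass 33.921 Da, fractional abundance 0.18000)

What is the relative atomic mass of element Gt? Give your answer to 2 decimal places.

32.32 Da

The abundance-weighted mean is 0.82000 × 31.972 + 0.18000 × 33.921
= 26.2170 + 6.1058 = 32.3228 Da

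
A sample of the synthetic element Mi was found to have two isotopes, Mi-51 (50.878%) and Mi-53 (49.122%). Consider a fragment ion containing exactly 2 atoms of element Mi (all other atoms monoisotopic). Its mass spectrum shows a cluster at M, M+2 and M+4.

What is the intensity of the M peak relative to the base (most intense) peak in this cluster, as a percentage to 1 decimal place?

51.8%

Term probabilities: M 0.2589, M+2 0.4998, M+4 0.2413. Base peak = M+2.
P(M+2) = C(2,1) × 0.50878^1 × 0.49122^1 = 2 × 0.50878 × 0.49122 = 0.499846 (base)
P(M) = C(2,0) × 0.50878^2 × 0.49122^0 = 1 × 0.25885709 × 1.0000 = 0.258857
Relative intensity = 0.258857 / 0.499846 × 100 = 51.8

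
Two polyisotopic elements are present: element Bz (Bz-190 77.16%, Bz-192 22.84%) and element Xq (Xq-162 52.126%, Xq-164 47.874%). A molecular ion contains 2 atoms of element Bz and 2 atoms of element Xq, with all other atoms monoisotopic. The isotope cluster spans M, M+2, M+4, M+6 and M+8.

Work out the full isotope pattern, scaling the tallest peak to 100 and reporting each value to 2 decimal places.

Element Bz pattern (n=2): 0.59536656 : 0.35246688 : 0.05216656
Element Xq pattern (n=2): 0.27171199 : 0.49909602 : 0.22919199
Convolve the two distributions (both contribute in 2-u steps):
  M: 0.59536656×0.27171199 = 0.161768
  M+2: 0.59536656×0.49909602 + 0.35246688×0.27171199 = 0.392915
  M+4: 0.59536656×0.22919199 + 0.35246688×0.49909602 + 0.05216656×0.27171199 = 0.326542
  M+6: 0.35246688×0.22919199 + 0.05216656×0.49909602 = 0.106819
  M+8: 0.05216656×0.22919199 = 0.011956
Scale to base peak (0.392915) = 100: 41.17 : 100.00 : 83.11 : 27.19 : 3.04

41.17 : 100.00 : 83.11 : 27.19 : 3.04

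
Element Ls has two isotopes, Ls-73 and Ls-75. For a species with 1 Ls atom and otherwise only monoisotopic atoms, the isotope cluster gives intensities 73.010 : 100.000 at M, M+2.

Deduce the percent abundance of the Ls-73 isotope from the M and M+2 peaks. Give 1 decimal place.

42.2%

Let p = fractional abundance of Ls-73. I(M+2)/I(M) = [C(1,1)·p^0·(1−p)] / p^1 = 1·(1−p)/p = 100.000/73.010 = 1.3697
(1−p)/p = 1.3697/1 = 1.3697  ⇒  p = 1/(1 + 1.3697) = 0.4220
Ls-73: 42.2%, Ls-75: 57.8%.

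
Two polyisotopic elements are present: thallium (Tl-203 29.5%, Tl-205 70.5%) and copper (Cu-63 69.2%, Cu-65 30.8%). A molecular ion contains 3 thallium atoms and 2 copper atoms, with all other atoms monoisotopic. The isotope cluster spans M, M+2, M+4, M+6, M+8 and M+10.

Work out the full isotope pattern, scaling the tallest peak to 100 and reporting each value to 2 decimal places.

3.30 : 26.58 : 78.21 : 100.00 : 51.26 : 8.92

Thallium pattern (n=3): 0.02567237 : 0.18405787 : 0.43986713 : 0.35040263
Copper pattern (n=2): 0.478864 : 0.426272 : 0.094864
Convolve the two distributions (both contribute in 2-u steps):
  M: 0.02567237×0.478864 = 0.012294
  M+2: 0.02567237×0.426272 + 0.18405787×0.478864 = 0.099082
  M+4: 0.02567237×0.094864 + 0.18405787×0.426272 + 0.43986713×0.478864 = 0.291531
  M+6: 0.18405787×0.094864 + 0.43986713×0.426272 + 0.35040263×0.478864 = 0.372759
  M+8: 0.43986713×0.094864 + 0.35040263×0.426272 = 0.191094
  M+10: 0.35040263×0.094864 = 0.033241
Scale to base peak (0.372759) = 100: 3.30 : 26.58 : 78.21 : 100.00 : 51.26 : 8.92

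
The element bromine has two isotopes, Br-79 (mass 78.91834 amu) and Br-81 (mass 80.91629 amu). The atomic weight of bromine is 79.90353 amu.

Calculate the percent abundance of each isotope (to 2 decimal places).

Br-79: 50.69%, Br-81: 49.31%

With x = fraction of Br-79 (so Br-81 is 1 − x):
78.91834·x + 80.91629·(1 − x) = 79.90353
(78.91834 − 80.91629)·x = 79.90353 − 80.91629
x = -1.01276 / -1.99795 = 0.50690 → 50.69% Br-79, 49.31% Br-81.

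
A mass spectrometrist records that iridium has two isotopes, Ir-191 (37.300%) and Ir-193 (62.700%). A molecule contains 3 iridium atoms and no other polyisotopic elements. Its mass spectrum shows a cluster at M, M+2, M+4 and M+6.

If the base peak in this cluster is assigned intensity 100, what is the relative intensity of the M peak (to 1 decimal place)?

(0.37300 + 0.62700)^3 gives M 0.0519, M+2 0.2617, M+4 0.4399, M+6 0.2465; the largest is M+4.
P(M+4) = C(3,2) × 0.37300^1 × 0.62700^2 = 3 × 0.3730 × 0.393129 = 0.439911 (base)
P(M) = C(3,0) × 0.37300^3 × 0.62700^0 = 1 × 0.05189512 × 1.0000 = 0.051895
Relative intensity = 0.051895 / 0.439911 × 100 = 11.8

11.8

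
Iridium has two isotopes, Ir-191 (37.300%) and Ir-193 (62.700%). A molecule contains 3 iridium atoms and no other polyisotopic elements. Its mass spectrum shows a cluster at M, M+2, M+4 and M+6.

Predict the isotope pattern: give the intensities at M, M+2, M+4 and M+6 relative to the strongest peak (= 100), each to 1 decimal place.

11.8 : 59.5 : 100.0 : 56.0

Each Ir atom is independently Ir-191 (p = 0.37300) or Ir-193 (q = 0.62700); the cluster is the binomial expansion (p + q)^3.
P(M) = 0.37300^3 = 0.051895
P(M+2) = 3 × 0.37300^2 × 0.62700^1 = 0.261702
P(M+4) = 3 × 0.37300^1 × 0.62700^2 = 0.439911
P(M+6) = 0.62700^3 = 0.246492
The M+4 peak is largest (0.439911); scaling to 100 gives 11.8 : 59.5 : 100.0 : 56.0.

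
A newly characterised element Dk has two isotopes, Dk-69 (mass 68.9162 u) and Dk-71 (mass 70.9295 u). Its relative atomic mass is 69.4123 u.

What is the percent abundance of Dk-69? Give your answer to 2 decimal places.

75.36%

Writing the weighted mean with unknown fraction x of Dk-69:
68.9162·x + 70.9295·(1 − x) = 69.4123
(68.9162 − 70.9295)·x = 69.4123 − 70.9295
x = -1.5172 / -2.0133 = 0.75359 → 75.36% Dk-69, 24.64% Dk-71.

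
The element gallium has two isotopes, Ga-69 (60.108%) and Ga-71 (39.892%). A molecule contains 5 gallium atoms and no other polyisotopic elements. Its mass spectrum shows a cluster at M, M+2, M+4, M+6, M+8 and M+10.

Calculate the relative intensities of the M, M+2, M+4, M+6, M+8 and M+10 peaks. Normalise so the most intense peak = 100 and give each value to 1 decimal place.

22.7 : 75.3 : 100.0 : 66.4 : 22.0 : 2.9

Each Ga atom is independently Ga-69 (p = 0.60108) or Ga-71 (q = 0.39892); the cluster is the binomial expansion (p + q)^5.
P(M) = 0.60108^5 = 0.078462
P(M+2) = 5 × 0.60108^4 × 0.39892^1 = 0.260366
P(M+4) = 10 × 0.60108^3 × 0.39892^2 = 0.345596
P(M+6) = 10 × 0.60108^2 × 0.39892^3 = 0.229362
P(M+8) = 5 × 0.60108^1 × 0.39892^4 = 0.076111
P(M+10) = 0.39892^5 = 0.010103
The M+4 peak is largest (0.345596); scaling to 100 gives 22.7 : 75.3 : 100.0 : 66.4 : 22.0 : 2.9.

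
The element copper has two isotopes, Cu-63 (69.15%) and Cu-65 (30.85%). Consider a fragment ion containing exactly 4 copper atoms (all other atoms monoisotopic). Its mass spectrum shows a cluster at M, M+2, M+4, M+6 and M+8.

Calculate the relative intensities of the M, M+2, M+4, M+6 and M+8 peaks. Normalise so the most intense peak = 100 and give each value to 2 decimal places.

56.04 : 100.00 : 66.92 : 19.90 : 2.22

The 4 Cu atoms are independent, so intensities follow the terms of (0.6915 + 0.3085)^4.
P(M) = 0.6915^4 = 0.228649
P(M+2) = 4 × 0.6915^3 × 0.3085^1 = 0.408030
P(M+4) = 6 × 0.6915^2 × 0.3085^2 = 0.273052
P(M+6) = 4 × 0.6915^1 × 0.3085^3 = 0.081212
P(M+8) = 0.3085^4 = 0.009058
The M+2 peak is largest (0.408030); scaling to 100 gives 56.04 : 100.00 : 66.92 : 19.90 : 2.22.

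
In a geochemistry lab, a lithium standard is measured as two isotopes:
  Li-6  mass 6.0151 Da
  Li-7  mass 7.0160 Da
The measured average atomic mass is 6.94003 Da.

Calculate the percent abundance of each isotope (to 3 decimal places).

With x = fraction of Li-6 (so Li-7 is 1 − x):
6.0151·x + 7.0160·(1 − x) = 6.94003
(6.0151 − 7.0160)·x = 6.94003 − 7.0160
x = -0.07597 / -1.0009 = 0.07590 → 7.590% Li-6, 92.410% Li-7.

Li-6: 7.590%, Li-7: 92.410%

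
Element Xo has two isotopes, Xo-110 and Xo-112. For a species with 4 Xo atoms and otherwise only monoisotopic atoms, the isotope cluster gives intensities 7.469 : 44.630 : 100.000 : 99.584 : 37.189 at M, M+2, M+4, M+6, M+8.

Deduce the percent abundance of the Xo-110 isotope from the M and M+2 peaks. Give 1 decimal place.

If p is the fraction of Xo that is Xo-110, then I(M+2)/I(M) = [C(4,1)·p^3·(1−p)] / p^4 = 4·(1−p)/p = 44.630/7.469 = 5.9754
(1−p)/p = 5.9754/4 = 1.4938  ⇒  p = 1/(1 + 1.4938) = 0.4010
Xo-110: 40.1%, Xo-112: 59.9%.

40.1%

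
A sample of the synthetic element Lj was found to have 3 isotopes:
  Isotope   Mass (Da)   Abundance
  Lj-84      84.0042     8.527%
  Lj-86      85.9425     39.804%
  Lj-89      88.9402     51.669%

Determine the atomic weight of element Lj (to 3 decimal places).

Average mass = Σ (abundance × isotope mass) = 0.08527 × 84.0042 + 0.39804 × 85.9425 + 0.51669 × 88.9402
= 7.16304 + 34.20855 + 45.95451 = 87.32610 Da

87.326 Da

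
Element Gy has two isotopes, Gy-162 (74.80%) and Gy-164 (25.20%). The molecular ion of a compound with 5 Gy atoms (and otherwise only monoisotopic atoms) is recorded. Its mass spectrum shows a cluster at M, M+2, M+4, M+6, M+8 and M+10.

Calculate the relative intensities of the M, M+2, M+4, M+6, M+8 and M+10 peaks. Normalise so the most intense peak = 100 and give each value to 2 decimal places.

Expanding (0.7480 + 0.2520)^5:
P(M) = 0.7480^5 = 0.234157
P(M+2) = 5 × 0.7480^4 × 0.2520^1 = 0.394436
P(M+4) = 10 × 0.7480^3 × 0.2520^2 = 0.265770
P(M+6) = 10 × 0.7480^2 × 0.2520^3 = 0.089537
P(M+8) = 5 × 0.7480^1 × 0.2520^4 = 0.015083
P(M+10) = 0.2520^5 = 0.001016
The M+2 peak is largest (0.394436); scaling to 100 gives 59.37 : 100.00 : 67.38 : 22.70 : 3.82 : 0.26.

59.37 : 100.00 : 67.38 : 22.70 : 3.82 : 0.26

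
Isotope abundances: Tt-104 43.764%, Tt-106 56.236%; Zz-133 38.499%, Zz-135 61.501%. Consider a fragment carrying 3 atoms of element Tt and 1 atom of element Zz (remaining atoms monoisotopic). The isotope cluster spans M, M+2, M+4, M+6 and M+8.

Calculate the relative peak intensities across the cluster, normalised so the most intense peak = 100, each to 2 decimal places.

9.00 : 49.07 : 100.00 : 90.31 : 30.50

Element Tt pattern (n=3): 0.08382065 : 0.32312436 : 0.41520933 : 0.17784566
Element Zz pattern (n=1): 0.38499 : 0.61501
Convolve the two distributions (both contribute in 2-u steps):
  M: 0.08382065×0.38499 = 0.032270
  M+2: 0.08382065×0.61501 + 0.32312436×0.38499 = 0.175950
  M+4: 0.32312436×0.61501 + 0.41520933×0.38499 = 0.358576
  M+6: 0.41520933×0.61501 + 0.17784566×0.38499 = 0.323827
  M+8: 0.17784566×0.61501 = 0.109377
Scale to base peak (0.358576) = 100: 9.00 : 49.07 : 100.00 : 90.31 : 30.50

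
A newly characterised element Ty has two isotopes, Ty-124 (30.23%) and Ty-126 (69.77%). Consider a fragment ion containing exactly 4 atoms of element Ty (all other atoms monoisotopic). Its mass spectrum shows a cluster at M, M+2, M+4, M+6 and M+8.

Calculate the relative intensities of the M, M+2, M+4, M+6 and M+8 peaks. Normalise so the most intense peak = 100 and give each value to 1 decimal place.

2.0 : 18.8 : 65.0 : 100.0 : 57.7

The 4 Ty atoms are independent, so intensities follow the terms of (0.3023 + 0.6977)^4.
P(M) = 0.3023^4 = 0.008351
P(M+2) = 4 × 0.3023^3 × 0.6977^1 = 0.077098
P(M+4) = 6 × 0.3023^2 × 0.6977^2 = 0.266910
P(M+6) = 4 × 0.3023^1 × 0.6977^3 = 0.410681
P(M+8) = 0.6977^4 = 0.236960
The M+6 peak is largest (0.410681); scaling to 100 gives 2.0 : 18.8 : 65.0 : 100.0 : 57.7.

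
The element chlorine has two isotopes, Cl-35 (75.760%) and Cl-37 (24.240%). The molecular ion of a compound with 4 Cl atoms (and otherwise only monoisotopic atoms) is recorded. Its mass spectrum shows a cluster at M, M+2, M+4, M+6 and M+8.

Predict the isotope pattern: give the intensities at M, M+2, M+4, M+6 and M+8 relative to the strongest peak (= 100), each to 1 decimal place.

Each Cl atom is independently Cl-35 (p = 0.75760) or Cl-37 (q = 0.24240); the cluster is the binomial expansion (p + q)^4.
P(M) = 0.75760^4 = 0.329428
P(M+2) = 4 × 0.75760^3 × 0.24240^1 = 0.421612
P(M+4) = 6 × 0.75760^2 × 0.24240^2 = 0.202347
P(M+6) = 4 × 0.75760^1 × 0.24240^3 = 0.043162
P(M+8) = 0.24240^4 = 0.003452
The M+2 peak is largest (0.421612); scaling to 100 gives 78.1 : 100.0 : 48.0 : 10.2 : 0.8.

78.1 : 100.0 : 48.0 : 10.2 : 0.8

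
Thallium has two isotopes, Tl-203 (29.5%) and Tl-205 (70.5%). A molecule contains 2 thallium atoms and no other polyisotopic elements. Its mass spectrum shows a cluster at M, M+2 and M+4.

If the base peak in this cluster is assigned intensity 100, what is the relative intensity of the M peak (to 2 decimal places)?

17.51

(0.295 + 0.705)^2 gives M 0.0870, M+2 0.4160, M+4 0.4970; the largest is M+4.
P(M+4) = C(2,2) × 0.295^0 × 0.705^2 = 1 × 1.0000 × 0.497025 = 0.497025 (base)
P(M) = C(2,0) × 0.295^2 × 0.705^0 = 1 × 0.087025 × 1.0000 = 0.087025
Relative intensity = 0.087025 / 0.497025 × 100 = 17.51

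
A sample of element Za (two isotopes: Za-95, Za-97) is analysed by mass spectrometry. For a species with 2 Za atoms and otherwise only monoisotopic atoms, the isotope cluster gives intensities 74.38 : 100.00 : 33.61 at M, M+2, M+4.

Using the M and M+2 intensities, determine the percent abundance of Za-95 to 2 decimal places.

Let p = fractional abundance of Za-95. I(M+2)/I(M) = [C(2,1)·p^1·(1−p)] / p^2 = 2·(1−p)/p = 100.00/74.38 = 1.3444
(1−p)/p = 1.3444/2 = 0.6722  ⇒  p = 1/(1 + 0.6722) = 0.5980
Za-95: 59.80%, Za-97: 40.20%.

59.80%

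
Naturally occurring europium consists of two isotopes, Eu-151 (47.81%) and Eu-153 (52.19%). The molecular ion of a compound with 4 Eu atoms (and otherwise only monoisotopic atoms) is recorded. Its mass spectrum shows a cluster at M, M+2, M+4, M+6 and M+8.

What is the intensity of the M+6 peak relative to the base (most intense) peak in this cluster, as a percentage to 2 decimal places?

72.77%

Term probabilities: M 0.0522, M+2 0.2281, M+4 0.3736, M+6 0.2719, M+8 0.0742. Base peak = M+4.
P(M+4) = C(4,2) × 0.4781^2 × 0.5219^2 = 6 × 0.22857961 × 0.27237961 = 0.373563 (base)
P(M+6) = C(4,3) × 0.4781^1 × 0.5219^3 = 4 × 0.4781 × 0.14215492 = 0.271857
Relative intensity = 0.271857 / 0.373563 × 100 = 72.77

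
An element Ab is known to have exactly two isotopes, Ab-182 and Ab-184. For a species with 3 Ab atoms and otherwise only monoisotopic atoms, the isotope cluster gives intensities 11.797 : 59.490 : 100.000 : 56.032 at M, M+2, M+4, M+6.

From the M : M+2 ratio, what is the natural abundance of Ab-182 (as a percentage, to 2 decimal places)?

Write p for the Ab-182 fraction. I(M+2)/I(M) = [C(3,1)·p^2·(1−p)] / p^3 = 3·(1−p)/p = 59.490/11.797 = 5.0428
(1−p)/p = 5.0428/3 = 1.6809  ⇒  p = 1/(1 + 1.6809) = 0.3730
Ab-182: 37.30%, Ab-184: 62.70%.

37.30%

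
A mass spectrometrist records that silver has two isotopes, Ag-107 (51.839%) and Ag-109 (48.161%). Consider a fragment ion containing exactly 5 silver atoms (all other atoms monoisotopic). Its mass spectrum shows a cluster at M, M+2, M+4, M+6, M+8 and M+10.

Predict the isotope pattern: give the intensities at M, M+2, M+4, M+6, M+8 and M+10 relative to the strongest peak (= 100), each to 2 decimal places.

11.59 : 53.82 : 100.00 : 92.90 : 43.16 : 8.02

Each Ag atom is independently Ag-107 (p = 0.51839) or Ag-109 (q = 0.48161); the cluster is the binomial expansion (p + q)^5.
P(M) = 0.51839^5 = 0.037435
P(M+2) = 5 × 0.51839^4 × 0.48161^1 = 0.173897
P(M+4) = 10 × 0.51839^3 × 0.48161^2 = 0.323118
P(M+6) = 10 × 0.51839^2 × 0.48161^3 = 0.300192
P(M+8) = 5 × 0.51839^1 × 0.48161^4 = 0.139447
P(M+10) = 0.48161^5 = 0.025911
The M+4 peak is largest (0.323118); scaling to 100 gives 11.59 : 53.82 : 100.00 : 92.90 : 43.16 : 8.02.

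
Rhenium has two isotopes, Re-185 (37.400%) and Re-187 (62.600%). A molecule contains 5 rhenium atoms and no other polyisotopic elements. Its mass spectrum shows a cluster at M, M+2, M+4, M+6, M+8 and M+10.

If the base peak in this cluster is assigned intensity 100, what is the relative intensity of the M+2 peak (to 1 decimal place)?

17.8

Binomial terms of (0.37400 + 0.62600)^5: M 0.0073, M+2 0.0612, M+4 0.2050, M+6 0.3431, M+8 0.2872, M+10 0.0961 → M+6 is the base peak.
P(M+6) = C(5,3) × 0.37400^2 × 0.62600^3 = 10 × 0.139876 × 0.24531438 = 0.343136 (base)
P(M+2) = C(5,1) × 0.37400^4 × 0.62600^1 = 5 × 0.0195653 × 0.6260 = 0.061239
Relative intensity = 0.061239 / 0.343136 × 100 = 17.8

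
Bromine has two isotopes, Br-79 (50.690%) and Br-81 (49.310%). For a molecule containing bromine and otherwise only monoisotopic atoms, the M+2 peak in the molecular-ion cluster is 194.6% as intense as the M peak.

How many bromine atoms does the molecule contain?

2

The M+2/M ratio from n Br atoms is n · q/p = n · 0.49310/0.50690.
n = 1.946 × 0.50690/0.49310 = 2.00 ≈ 2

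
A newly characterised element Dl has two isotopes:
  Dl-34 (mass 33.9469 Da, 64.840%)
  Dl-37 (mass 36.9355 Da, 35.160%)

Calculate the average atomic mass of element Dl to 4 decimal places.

34.9977 Da

Weight each isotope mass by its fractional abundance: 0.64840 × 33.9469 + 0.35160 × 36.9355
= 22.01117 + 12.98652 = 34.99769 Da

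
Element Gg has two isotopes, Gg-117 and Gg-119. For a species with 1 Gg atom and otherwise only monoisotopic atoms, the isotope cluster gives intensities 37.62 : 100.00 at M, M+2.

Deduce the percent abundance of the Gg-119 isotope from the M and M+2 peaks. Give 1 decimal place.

If p is the fraction of Gg that is Gg-117, then I(M+2)/I(M) = [C(1,1)·p^0·(1−p)] / p^1 = 1·(1−p)/p = 100.00/37.62 = 2.6582
(1−p)/p = 2.6582/1 = 2.6582  ⇒  p = 1/(1 + 2.6582) = 0.2734
Gg-117: 27.3%, Gg-119: 72.7%.

72.7%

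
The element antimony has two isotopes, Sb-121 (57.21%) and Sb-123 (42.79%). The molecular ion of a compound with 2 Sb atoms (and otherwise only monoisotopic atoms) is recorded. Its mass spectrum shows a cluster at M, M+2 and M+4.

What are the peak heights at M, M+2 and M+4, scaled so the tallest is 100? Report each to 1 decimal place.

Each Sb atom is independently Sb-121 (p = 0.5721) or Sb-123 (q = 0.4279); the cluster is the binomial expansion (p + q)^2.
P(M) = 0.5721^2 = 0.327298
P(M+2) = 2 × 0.5721^1 × 0.4279^1 = 0.489603
P(M+4) = 0.4279^2 = 0.183098
The M+2 peak is largest (0.489603); scaling to 100 gives 66.8 : 100.0 : 37.4.

66.8 : 100.0 : 37.4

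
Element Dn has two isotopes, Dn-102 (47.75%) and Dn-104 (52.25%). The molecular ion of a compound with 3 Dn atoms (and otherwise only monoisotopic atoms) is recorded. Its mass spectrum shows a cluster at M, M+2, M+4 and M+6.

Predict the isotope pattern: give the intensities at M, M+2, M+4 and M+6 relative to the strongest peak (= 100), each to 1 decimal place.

27.8 : 91.4 : 100.0 : 36.5

The 3 Dn atoms are independent, so intensities follow the terms of (0.4775 + 0.5225)^3.
P(M) = 0.4775^3 = 0.108873
P(M+2) = 3 × 0.4775^2 × 0.5225^1 = 0.357400
P(M+4) = 3 × 0.4775^1 × 0.5225^2 = 0.391081
P(M+6) = 0.5225^3 = 0.142646
The M+4 peak is largest (0.391081); scaling to 100 gives 27.8 : 91.4 : 100.0 : 36.5.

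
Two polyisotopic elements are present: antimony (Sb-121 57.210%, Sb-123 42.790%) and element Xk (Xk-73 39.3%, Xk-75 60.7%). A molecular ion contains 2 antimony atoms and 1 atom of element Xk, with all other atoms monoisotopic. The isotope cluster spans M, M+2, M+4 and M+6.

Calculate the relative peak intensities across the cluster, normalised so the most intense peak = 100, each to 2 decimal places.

32.89 : 100.00 : 94.39 : 28.42

Antimony pattern (n=2): 0.32729841 : 0.48960318 : 0.18309841
Element Xk pattern (n=1): 0.3930 : 0.6070
Convolve the two distributions (both contribute in 2-u steps):
  M: 0.32729841×0.3930 = 0.128628
  M+2: 0.32729841×0.6070 + 0.48960318×0.3930 = 0.391084
  M+4: 0.48960318×0.6070 + 0.18309841×0.3930 = 0.369147
  M+6: 0.18309841×0.6070 = 0.111141
Scale to base peak (0.391084) = 100: 32.89 : 100.00 : 94.39 : 28.42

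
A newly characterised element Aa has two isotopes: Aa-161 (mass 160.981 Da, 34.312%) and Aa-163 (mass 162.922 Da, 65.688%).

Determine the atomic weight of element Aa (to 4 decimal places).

162.2560 Da

The abundance-weighted mean is 0.34312 × 160.981 + 0.65688 × 162.922
= 55.23580 + 107.02020 = 162.25600 Da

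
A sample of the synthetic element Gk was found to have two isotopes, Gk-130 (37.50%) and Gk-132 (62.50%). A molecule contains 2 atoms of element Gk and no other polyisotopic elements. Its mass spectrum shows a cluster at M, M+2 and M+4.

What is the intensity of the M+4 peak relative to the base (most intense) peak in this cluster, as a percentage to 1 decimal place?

Term probabilities: M 0.1406, M+2 0.4688, M+4 0.3906. Base peak = M+2.
P(M+2) = C(2,1) × 0.3750^1 × 0.6250^1 = 2 × 0.3750 × 0.6250 = 0.468750 (base)
P(M+4) = C(2,2) × 0.3750^0 × 0.6250^2 = 1 × 1.0000 × 0.390625 = 0.390625
Relative intensity = 0.390625 / 0.468750 × 100 = 83.3

83.3%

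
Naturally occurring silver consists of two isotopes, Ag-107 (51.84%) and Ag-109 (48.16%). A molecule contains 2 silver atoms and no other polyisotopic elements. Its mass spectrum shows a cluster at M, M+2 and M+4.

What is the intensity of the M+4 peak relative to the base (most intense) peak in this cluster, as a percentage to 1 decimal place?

(0.5184 + 0.4816)^2 gives M 0.2687, M+2 0.4993, M+4 0.2319; the largest is M+2.
P(M+2) = C(2,1) × 0.5184^1 × 0.4816^1 = 2 × 0.5184 × 0.4816 = 0.499323 (base)
P(M+4) = C(2,2) × 0.5184^0 × 0.4816^2 = 1 × 1.0000 × 0.23193856 = 0.231939
Relative intensity = 0.231939 / 0.499323 × 100 = 46.5

46.5%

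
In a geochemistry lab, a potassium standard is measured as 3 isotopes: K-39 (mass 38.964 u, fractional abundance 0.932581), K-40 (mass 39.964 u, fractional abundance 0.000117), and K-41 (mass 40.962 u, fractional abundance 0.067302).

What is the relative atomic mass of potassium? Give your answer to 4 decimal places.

39.0986 u

Weight each isotope mass by its fractional abundance: 0.932581 × 38.964 + 0.000117 × 39.964 + 0.067302 × 40.962
= 36.33709 + 0.00468 + 2.75682 = 39.09859 u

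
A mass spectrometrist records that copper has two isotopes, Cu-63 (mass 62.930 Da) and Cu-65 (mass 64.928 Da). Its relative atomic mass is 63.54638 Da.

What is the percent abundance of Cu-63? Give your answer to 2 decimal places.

Let x be the fractional abundance of Cu-63; then Cu-65 has abundance 1 − x.
62.930·x + 64.928·(1 − x) = 63.54638
(62.930 − 64.928)·x = 63.54638 − 64.928
x = -1.38162 / -1.998 = 0.69150 → 69.15% Cu-63, 30.85% Cu-65.

69.15%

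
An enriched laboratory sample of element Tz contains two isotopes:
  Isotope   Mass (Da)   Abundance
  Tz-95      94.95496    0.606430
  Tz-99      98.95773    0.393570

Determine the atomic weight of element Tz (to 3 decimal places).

96.530 Da

Weight each isotope mass by its fractional abundance: 0.606430 × 94.95496 + 0.393570 × 98.95773
= 57.583536 + 38.946794 = 96.530330 Da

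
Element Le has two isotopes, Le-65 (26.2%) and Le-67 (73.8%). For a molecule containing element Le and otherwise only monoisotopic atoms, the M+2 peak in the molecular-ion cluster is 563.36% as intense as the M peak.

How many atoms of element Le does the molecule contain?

2

For n independent Le atoms, I(M+2)/I(M) = n · (abundance Le-67) / (abundance Le-65) = n · 0.738/0.262.
n = 5.6336 × 0.262/0.738 = 2.00 ≈ 2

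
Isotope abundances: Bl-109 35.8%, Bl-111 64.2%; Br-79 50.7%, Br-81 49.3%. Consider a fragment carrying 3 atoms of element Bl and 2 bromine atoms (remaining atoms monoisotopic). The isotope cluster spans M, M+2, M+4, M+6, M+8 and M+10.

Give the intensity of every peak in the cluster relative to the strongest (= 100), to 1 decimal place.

Element Bl pattern (n=3): 0.04588271 : 0.24684386 : 0.44266414 : 0.26460929
Bromine pattern (n=2): 0.257049 : 0.499902 : 0.243049
Convolve the two distributions (both contribute in 2-u steps):
  M: 0.04588271×0.257049 = 0.011794
  M+2: 0.04588271×0.499902 + 0.24684386×0.257049 = 0.086388
  M+4: 0.04588271×0.243049 + 0.24684386×0.499902 + 0.44266414×0.257049 = 0.248336
  M+6: 0.24684386×0.243049 + 0.44266414×0.499902 + 0.26460929×0.257049 = 0.349301
  M+8: 0.44266414×0.243049 + 0.26460929×0.499902 = 0.239868
  M+10: 0.26460929×0.243049 = 0.064313
Scale to base peak (0.349301) = 100: 3.4 : 24.7 : 71.1 : 100.0 : 68.7 : 18.4

3.4 : 24.7 : 71.1 : 100.0 : 68.7 : 18.4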